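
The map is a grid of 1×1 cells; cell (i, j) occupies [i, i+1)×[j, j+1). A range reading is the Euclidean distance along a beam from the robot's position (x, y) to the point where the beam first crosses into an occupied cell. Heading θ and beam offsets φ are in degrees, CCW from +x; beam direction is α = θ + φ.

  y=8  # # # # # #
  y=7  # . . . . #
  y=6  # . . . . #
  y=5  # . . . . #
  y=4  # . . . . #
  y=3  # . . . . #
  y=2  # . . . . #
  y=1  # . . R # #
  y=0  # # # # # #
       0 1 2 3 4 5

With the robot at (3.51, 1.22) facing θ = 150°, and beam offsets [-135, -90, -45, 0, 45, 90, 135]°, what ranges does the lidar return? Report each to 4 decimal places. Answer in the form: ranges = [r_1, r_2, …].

beam 1: φ=-135°, α=15°
  direction (0.9659, 0.2588); cell (3,1); t to first gridline: x 0.5073, y 3.0137 (then +1.0353 / +3.8637)
    (4,1) via x @ 0.5073  # hit
  → r_1 = 0.5073
beam 2: φ=-90°, α=60°
  direction (0.5000, 0.8660); cell (3,1); t to first gridline: x 0.9800, y 0.9007 (then +2.0000 / +1.1547)
    (3,2) via y @ 0.9007
    (4,2) via x @ 0.9800
    (4,3) via y @ 2.0554
    (5,3) via x @ 2.9800  # hit
  → r_2 = 2.9800
beam 3: φ=-45°, α=105°
  direction (-0.2588, 0.9659); cell (3,1); t to first gridline: x 1.9705, y 0.8075 (then +3.8637 / +1.0353)
    (3,2) via y @ 0.8075
    (3,3) via y @ 1.8428
    (2,3) via x @ 1.9705
    (2,4) via y @ 2.8781
    (2,5) via y @ 3.9133
    (2,6) via y @ 4.9486
    (1,6) via x @ 5.8342
    (1,7) via y @ 5.9839
    (1,8) via y @ 7.0192  # hit
  → r_3 = 7.0192
beam 4: φ=0°, α=150°
  direction (-0.8660, 0.5000); cell (3,1); t to first gridline: x 0.5889, y 1.5600 (then +1.1547 / +2.0000)
    (2,1) via x @ 0.5889
    (2,2) via y @ 1.5600
    (1,2) via x @ 1.7436
    (0,2) via x @ 2.8983  # hit
  → r_4 = 2.8983
beam 5: φ=45°, α=195°
  direction (-0.9659, -0.2588); cell (3,1); t to first gridline: x 0.5280, y 0.8500 (then +1.0353 / +3.8637)
    (2,1) via x @ 0.5280
    (2,0) via y @ 0.8500  # hit
  → r_5 = 0.8500
beam 6: φ=90°, α=240°
  direction (-0.5000, -0.8660); cell (3,1); t to first gridline: x 1.0200, y 0.2540 (then +2.0000 / +1.1547)
    (3,0) via y @ 0.2540  # hit
  → r_6 = 0.2540
beam 7: φ=135°, α=285°
  direction (0.2588, -0.9659); cell (3,1); t to first gridline: x 1.8932, y 0.2278 (then +3.8637 / +1.0353)
    (3,0) via y @ 0.2278  # hit
  → r_7 = 0.2278

ranges = [0.5073, 2.9800, 7.0192, 2.8983, 0.8500, 0.2540, 0.2278]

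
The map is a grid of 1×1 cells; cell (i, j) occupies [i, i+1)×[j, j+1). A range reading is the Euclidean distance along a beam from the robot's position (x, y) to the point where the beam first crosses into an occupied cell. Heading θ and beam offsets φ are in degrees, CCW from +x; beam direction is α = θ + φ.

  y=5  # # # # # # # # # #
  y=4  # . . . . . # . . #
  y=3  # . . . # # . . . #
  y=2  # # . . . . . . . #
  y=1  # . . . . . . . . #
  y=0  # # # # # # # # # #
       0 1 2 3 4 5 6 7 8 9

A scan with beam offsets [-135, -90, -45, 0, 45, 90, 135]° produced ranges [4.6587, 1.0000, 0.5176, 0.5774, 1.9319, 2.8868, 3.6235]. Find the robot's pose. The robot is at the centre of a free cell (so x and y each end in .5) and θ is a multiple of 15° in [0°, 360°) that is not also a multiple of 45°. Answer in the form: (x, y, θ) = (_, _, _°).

The pose lattice has 28·16 = 448 candidates. Test each by forward raycasting.
  (4.5, 1.5, 165°): beam 1 = 5.1962 ≠ 4.6587 ✗
  (8.5, 4.5, 255°): beam 1 = 0.5774 ≠ 4.6587 ✗
  (4.5, 2.5, 75°): beam 1 = 1.7321 ≠ 4.6587 ✗
  (3.5, 1.5, 210°): beam 1 = 1.9319 ≠ 4.6587 ✗
  …
  (6.5, 1.5, 300°): r_1=4.6587, r_2=1.0000, r_3=0.5176, r_4=0.5774, r_5=1.9319, r_6=2.8868, r_7=3.6235 — all match ✓
Unique over the lattice → pose = (6.5, 1.5, 300°).

(x, y, θ) = (6.5, 1.5, 300°)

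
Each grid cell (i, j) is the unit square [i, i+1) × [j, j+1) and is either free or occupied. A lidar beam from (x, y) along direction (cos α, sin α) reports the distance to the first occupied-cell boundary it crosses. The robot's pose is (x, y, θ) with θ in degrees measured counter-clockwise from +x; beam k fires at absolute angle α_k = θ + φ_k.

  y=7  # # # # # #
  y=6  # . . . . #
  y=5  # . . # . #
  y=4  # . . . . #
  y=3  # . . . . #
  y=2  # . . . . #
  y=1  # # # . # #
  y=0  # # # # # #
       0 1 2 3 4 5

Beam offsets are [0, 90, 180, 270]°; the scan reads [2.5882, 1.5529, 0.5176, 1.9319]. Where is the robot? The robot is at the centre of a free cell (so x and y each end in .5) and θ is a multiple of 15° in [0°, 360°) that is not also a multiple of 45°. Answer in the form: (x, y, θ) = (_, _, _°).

The pose lattice has 20·16 = 320 candidates. Test each by forward raycasting.
  (4.5, 3.5, 240°): beam 1 = 2.8868 ≠ 2.5882 ✗
  (1.5, 3.5, 75°): beam 1 = 3.6235 ≠ 2.5882 ✗
  (4.5, 5.5, 75°): beam 1 = 1.5529 ≠ 2.5882 ✗
  …
  (2.5, 2.5, 75°): r_1=2.5882, r_2=1.5529, r_3=0.5176, r_4=1.9319 — all match ✓
No second candidate reproduces the full scan.

(x, y, θ) = (2.5, 2.5, 75°)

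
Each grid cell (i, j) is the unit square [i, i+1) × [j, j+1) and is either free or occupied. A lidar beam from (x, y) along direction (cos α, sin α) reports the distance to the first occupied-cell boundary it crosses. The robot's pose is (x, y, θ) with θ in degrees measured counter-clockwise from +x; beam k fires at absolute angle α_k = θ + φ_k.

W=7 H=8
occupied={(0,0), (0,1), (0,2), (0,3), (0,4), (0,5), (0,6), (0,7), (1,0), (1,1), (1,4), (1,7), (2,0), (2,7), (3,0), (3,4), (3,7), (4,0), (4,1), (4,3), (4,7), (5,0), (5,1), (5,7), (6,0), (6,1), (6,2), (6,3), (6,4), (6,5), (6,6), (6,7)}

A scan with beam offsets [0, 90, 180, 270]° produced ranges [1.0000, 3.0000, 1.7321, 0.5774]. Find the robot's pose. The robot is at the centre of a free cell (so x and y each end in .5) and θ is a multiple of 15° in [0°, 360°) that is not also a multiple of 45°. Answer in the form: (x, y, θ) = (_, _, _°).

The pose lattice has 24·16 = 384 candidates. Test each by forward raycasting.
  (5.5, 3.5, 30°): beam 1 = 0.5774 ≠ 1.0000 ✗
  (3.5, 6.5, 255°): beam 1 = 1.5529 ≠ 1.0000 ✗
  (5.5, 4.5, 30°): beam 1 = 0.5774 ≠ 1.0000 ✗
  …
  (5.5, 5.5, 60°): r_1=1.0000, r_2=3.0000, r_3=1.7321, r_4=0.5774 — all match ✓
Unique over the lattice → pose = (5.5, 5.5, 60°).

(x, y, θ) = (5.5, 5.5, 60°)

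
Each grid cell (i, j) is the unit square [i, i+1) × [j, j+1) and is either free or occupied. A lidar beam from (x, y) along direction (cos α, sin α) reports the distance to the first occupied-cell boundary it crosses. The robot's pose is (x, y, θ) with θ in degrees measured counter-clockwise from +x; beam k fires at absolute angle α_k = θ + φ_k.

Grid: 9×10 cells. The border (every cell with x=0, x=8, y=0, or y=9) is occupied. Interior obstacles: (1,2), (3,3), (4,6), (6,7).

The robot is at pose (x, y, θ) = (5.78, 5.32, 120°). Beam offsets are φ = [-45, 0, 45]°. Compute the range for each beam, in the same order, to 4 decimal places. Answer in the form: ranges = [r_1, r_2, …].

ranges = [1.7393, 1.5600, 4.9486]

beam 1: φ=-45°, α=75°
  cosα=0.2588 sinα=0.9659 | (5,5) | tMaxX 0.8500 tMaxY 0.7040 | tΔX 3.8637 tΔY 1.0353
    t=0.7040 [y] (5,6)
    t=0.8500 [x] (6,6)
    t=1.7393 [y] (6,7) — stop
  → r_1 = 1.7393
beam 2: φ=0°, α=120°
  cosα=-0.5000 sinα=0.8660 | (5,5) | tMaxX 1.5600 tMaxY 0.7852 | tΔX 2.0000 tΔY 1.1547
    t=0.7852 [y] (5,6)
    t=1.5600 [x] (4,6) — stop
  → r_2 = 1.5600
beam 3: φ=45°, α=165°
  cosα=-0.9659 sinα=0.2588 | (5,5) | tMaxX 0.8075 tMaxY 2.6273 | tΔX 1.0353 tΔY 3.8637
    t=0.8075 [x] (4,5)
    t=1.8428 [x] (3,5)
    t=2.6273 [y] (3,6)
    t=2.8781 [x] (2,6)
    t=3.9133 [x] (1,6)
    t=4.9486 [x] (0,6) — stop
  → r_3 = 4.9486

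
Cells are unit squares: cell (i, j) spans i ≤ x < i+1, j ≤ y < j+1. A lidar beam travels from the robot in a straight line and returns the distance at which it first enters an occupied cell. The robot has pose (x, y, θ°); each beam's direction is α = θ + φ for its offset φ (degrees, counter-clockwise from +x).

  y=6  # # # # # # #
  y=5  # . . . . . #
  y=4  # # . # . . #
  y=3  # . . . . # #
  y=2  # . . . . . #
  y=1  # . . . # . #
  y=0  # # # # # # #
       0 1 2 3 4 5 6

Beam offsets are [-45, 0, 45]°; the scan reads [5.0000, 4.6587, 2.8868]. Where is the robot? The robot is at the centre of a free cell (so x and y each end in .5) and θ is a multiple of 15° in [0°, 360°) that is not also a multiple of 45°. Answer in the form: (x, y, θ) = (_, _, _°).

Candidates: 21 free-cell centres × 16 headings = 336 poses. Raycast each; keep the one whose scan matches to 4 dp.
  (2.5, 5.5, 330°): beam 1 = 4.6587 ≠ 5.0000 ✗
  (2.5, 4.5, 345°): beam 1 = 3.0000 ≠ 5.0000 ✗
  (4.5, 4.5, 15°): beam 1 = 1.0000 ≠ 5.0000 ✗
  (1.5, 3.5, 330°): beam 1 = 2.5882 ≠ 5.0000 ✗
  …
  (3.5, 1.5, 105°): r_1=5.0000, r_2=4.6587, r_3=2.8868 — all match ✓
Unique over the lattice → pose = (3.5, 1.5, 105°).

(x, y, θ) = (3.5, 1.5, 105°)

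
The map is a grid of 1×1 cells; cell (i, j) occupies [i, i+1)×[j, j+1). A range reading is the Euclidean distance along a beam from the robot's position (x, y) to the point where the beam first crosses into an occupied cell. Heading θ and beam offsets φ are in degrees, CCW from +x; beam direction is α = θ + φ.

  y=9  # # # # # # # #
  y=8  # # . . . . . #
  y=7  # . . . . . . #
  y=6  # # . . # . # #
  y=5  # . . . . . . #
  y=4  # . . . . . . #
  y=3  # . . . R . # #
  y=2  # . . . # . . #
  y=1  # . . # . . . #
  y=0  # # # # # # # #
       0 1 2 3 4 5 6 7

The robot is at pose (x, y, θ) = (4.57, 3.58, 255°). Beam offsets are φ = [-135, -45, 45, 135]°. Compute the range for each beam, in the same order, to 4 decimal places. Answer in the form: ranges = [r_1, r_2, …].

ranges = [5.1400, 4.1223, 0.6697, 2.8059]

beam 1: φ=-135°, α=120°
  cosα=-0.5000 sinα=0.8660 | (4,3) | tMaxX 1.1400 tMaxY 0.4850 | tΔX 2.0000 tΔY 1.1547
    t=0.4850 [y] (4,4)
    t=1.1400 [x] (3,4)
    t=1.6397 [y] (3,5)
    t=2.7944 [y] (3,6)
    t=3.1400 [x] (2,6)
    t=3.9491 [y] (2,7)
    t=5.1038 [y] (2,8)
    t=5.1400 [x] (1,8) — stop
  → r_1 = 5.1400
beam 2: φ=-45°, α=210°
  cosα=-0.8660 sinα=-0.5000 | (4,3) | tMaxX 0.6582 tMaxY 1.1600 | tΔX 1.1547 tΔY 2.0000
    t=0.6582 [x] (3,3)
    t=1.1600 [y] (3,2)
    t=1.8129 [x] (2,2)
    t=2.9676 [x] (1,2)
    t=3.1600 [y] (1,1)
    t=4.1223 [x] (0,1) — stop
  → r_2 = 4.1223
beam 3: φ=45°, α=300°
  cosα=0.5000 sinα=-0.8660 | (4,3) | tMaxX 0.8600 tMaxY 0.6697 | tΔX 2.0000 tΔY 1.1547
    t=0.6697 [y] (4,2) — stop
  → r_3 = 0.6697
beam 4: φ=135°, α=30°
  cosα=0.8660 sinα=0.5000 | (4,3) | tMaxX 0.4965 tMaxY 0.8400 | tΔX 1.1547 tΔY 2.0000
    t=0.4965 [x] (5,3)
    t=0.8400 [y] (5,4)
    t=1.6512 [x] (6,4)
    t=2.8059 [x] (7,4) — stop
  → r_4 = 2.8059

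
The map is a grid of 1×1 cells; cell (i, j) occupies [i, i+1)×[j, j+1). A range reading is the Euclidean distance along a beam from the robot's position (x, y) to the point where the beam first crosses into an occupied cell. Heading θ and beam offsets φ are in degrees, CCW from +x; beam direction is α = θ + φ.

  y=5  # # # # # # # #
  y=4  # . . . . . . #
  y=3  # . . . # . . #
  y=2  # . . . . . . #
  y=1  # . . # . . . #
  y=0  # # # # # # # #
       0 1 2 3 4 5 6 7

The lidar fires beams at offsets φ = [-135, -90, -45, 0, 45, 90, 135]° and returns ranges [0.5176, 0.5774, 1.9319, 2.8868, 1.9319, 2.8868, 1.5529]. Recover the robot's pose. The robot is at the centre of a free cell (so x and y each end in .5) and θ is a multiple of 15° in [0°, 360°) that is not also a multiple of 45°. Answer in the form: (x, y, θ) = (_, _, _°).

(x, y, θ) = (6.5, 2.5, 120°)

Candidates: 22 free-cell centres × 16 headings = 352 poses. Raycast each; keep the one whose scan matches to 4 dp.
  (1.5, 3.5, 105°): beam 1 = 5.0000 ≠ 0.5176 ✗
  (6.5, 1.5, 150°): beam 2 = 1.0000 ≠ 0.5774 ✗
  (5.5, 2.5, 285°): beam 1 = 1.0000 ≠ 0.5176 ✗
  …
  (6.5, 2.5, 120°): r_1=0.5176, r_2=0.5774, r_3=1.9319, r_4=2.8868, r_5=1.9319, r_6=2.8868, r_7=1.5529 — all match ✓
Only this pose fits every beam.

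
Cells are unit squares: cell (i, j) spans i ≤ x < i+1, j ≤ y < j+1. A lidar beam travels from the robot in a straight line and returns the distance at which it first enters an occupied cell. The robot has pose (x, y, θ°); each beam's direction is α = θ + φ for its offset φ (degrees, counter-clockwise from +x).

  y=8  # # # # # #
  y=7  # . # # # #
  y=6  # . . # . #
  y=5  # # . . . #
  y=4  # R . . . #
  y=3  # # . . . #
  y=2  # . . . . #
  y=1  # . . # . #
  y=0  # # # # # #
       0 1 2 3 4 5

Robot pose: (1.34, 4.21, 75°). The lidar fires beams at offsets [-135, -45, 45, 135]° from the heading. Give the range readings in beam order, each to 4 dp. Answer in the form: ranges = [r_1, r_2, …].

beam 1: φ=-135°, α=300°
  cosα=0.5000 sinα=-0.8660 | (1,4) | tMaxX 1.3200 tMaxY 0.2425 | tΔX 2.0000 tΔY 1.1547
    t=0.2425 [y] (1,3) — stop
  → r_1 = 0.2425
beam 2: φ=-45°, α=30°
  cosα=0.8660 sinα=0.5000 | (1,4) | tMaxX 0.7621 tMaxY 1.5800 | tΔX 1.1547 tΔY 2.0000
    t=0.7621 [x] (2,4)
    t=1.5800 [y] (2,5)
    t=1.9168 [x] (3,5)
    t=3.0715 [x] (4,5)
    t=3.5800 [y] (4,6)
    t=4.2262 [x] (5,6) — stop
  → r_2 = 4.2262
beam 3: φ=45°, α=120°
  cosα=-0.5000 sinα=0.8660 | (1,4) | tMaxX 0.6800 tMaxY 0.9122 | tΔX 2.0000 tΔY 1.1547
    t=0.6800 [x] (0,4) — stop
  → r_3 = 0.6800
beam 4: φ=135°, α=210°
  cosα=-0.8660 sinα=-0.5000 | (1,4) | tMaxX 0.3926 tMaxY 0.4200 | tΔX 1.1547 tΔY 2.0000
    t=0.3926 [x] (0,4) — stop
  → r_4 = 0.3926

ranges = [0.2425, 4.2262, 0.6800, 0.3926]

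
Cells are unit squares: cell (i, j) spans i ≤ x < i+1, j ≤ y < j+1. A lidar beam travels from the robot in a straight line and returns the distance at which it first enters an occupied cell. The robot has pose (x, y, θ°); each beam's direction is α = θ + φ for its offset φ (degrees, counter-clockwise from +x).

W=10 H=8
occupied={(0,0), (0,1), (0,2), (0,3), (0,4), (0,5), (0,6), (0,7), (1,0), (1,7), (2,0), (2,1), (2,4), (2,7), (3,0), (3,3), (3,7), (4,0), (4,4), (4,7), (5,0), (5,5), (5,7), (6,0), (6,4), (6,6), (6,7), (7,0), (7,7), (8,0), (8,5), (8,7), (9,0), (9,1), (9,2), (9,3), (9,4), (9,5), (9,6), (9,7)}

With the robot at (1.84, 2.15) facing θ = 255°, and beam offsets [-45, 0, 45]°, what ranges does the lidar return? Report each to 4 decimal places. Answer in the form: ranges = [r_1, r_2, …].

beam 1: φ=-45°, α=210°
  dir = (cos 210°, sin 210°) = (-0.8660, -0.5000); from cell (1,2)
  next x-line at t=0.9699, next y-line at t=0.3000; Δt_x=1.1547, Δt_y=2.0000
    y: enter (1,1) at t=0.3000
    x: enter (0,1) at t=0.9699 ← occupied
  → r_1 = 0.9699
beam 2: φ=0°, α=255°
  dir = (cos 255°, sin 255°) = (-0.2588, -0.9659); from cell (1,2)
  next x-line at t=3.2455, next y-line at t=0.1553; Δt_x=3.8637, Δt_y=1.0353
    y: enter (1,1) at t=0.1553
    y: enter (1,0) at t=1.1906 ← occupied
  → r_2 = 1.1906
beam 3: φ=45°, α=300°
  dir = (cos 300°, sin 300°) = (0.5000, -0.8660); from cell (1,2)
  next x-line at t=0.3200, next y-line at t=0.1732; Δt_x=2.0000, Δt_y=1.1547
    y: enter (1,1) at t=0.1732
    x: enter (2,1) at t=0.3200 ← occupied
  → r_3 = 0.3200

ranges = [0.9699, 1.1906, 0.3200]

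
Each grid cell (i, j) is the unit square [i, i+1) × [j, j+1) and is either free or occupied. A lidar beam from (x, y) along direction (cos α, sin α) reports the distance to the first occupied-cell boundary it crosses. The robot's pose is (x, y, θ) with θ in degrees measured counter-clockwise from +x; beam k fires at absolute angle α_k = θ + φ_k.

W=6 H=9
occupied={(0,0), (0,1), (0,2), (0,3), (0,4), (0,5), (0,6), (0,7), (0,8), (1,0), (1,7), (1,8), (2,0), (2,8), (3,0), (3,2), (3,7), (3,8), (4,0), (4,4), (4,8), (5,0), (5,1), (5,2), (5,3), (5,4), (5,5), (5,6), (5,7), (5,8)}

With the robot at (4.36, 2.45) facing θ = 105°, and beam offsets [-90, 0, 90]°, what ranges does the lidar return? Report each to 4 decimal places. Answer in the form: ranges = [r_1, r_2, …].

beam 1: φ=-90°, α=15°
  dir = (cos 15°, sin 15°) = (0.9659, 0.2588); from cell (4,2)
  next x-line at t=0.6626, next y-line at t=2.1250; Δt_x=1.0353, Δt_y=3.8637
    x: enter (5,2) at t=0.6626 ← occupied
  → r_1 = 0.6626
beam 2: φ=0°, α=105°
  dir = (cos 105°, sin 105°) = (-0.2588, 0.9659); from cell (4,2)
  next x-line at t=1.3909, next y-line at t=0.5694; Δt_x=3.8637, Δt_y=1.0353
    y: enter (4,3) at t=0.5694
    x: enter (3,3) at t=1.3909
    y: enter (3,4) at t=1.6047
    y: enter (3,5) at t=2.6400
    y: enter (3,6) at t=3.6752
    y: enter (3,7) at t=4.7105 ← occupied
  → r_2 = 4.7105
beam 3: φ=90°, α=195°
  dir = (cos 195°, sin 195°) = (-0.9659, -0.2588); from cell (4,2)
  next x-line at t=0.3727, next y-line at t=1.7387; Δt_x=1.0353, Δt_y=3.8637
    x: enter (3,2) at t=0.3727 ← occupied
  → r_3 = 0.3727

ranges = [0.6626, 4.7105, 0.3727]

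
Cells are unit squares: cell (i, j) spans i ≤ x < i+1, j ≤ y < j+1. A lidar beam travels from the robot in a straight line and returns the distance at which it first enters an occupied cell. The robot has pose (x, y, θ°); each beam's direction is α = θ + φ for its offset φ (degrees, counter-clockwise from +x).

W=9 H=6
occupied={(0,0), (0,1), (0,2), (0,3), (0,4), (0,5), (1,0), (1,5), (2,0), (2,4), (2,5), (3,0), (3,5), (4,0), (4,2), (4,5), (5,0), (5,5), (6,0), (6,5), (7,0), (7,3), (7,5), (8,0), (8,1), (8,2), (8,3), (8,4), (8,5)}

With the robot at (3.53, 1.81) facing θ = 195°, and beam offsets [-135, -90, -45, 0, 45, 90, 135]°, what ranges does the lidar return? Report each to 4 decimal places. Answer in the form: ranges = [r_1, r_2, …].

beam 1: φ=-135°, α=60°
  cosα=0.5000 sinα=0.8660 | (3,1) | tMaxX 0.9400 tMaxY 0.2194 | tΔX 2.0000 tΔY 1.1547
    t=0.2194 [y] (3,2)
    t=0.9400 [x] (4,2) — stop
  → r_1 = 0.9400
beam 2: φ=-90°, α=105°
  cosα=-0.2588 sinα=0.9659 | (3,1) | tMaxX 2.0478 tMaxY 0.1967 | tΔX 3.8637 tΔY 1.0353
    t=0.1967 [y] (3,2)
    t=1.2320 [y] (3,3)
    t=2.0478 [x] (2,3)
    t=2.2673 [y] (2,4) — stop
  → r_2 = 2.2673
beam 3: φ=-45°, α=150°
  cosα=-0.8660 sinα=0.5000 | (3,1) | tMaxX 0.6120 tMaxY 0.3800 | tΔX 1.1547 tΔY 2.0000
    t=0.3800 [y] (3,2)
    t=0.6120 [x] (2,2)
    t=1.7667 [x] (1,2)
    t=2.3800 [y] (1,3)
    t=2.9214 [x] (0,3) — stop
  → r_3 = 2.9214
beam 4: φ=0°, α=195°
  cosα=-0.9659 sinα=-0.2588 | (3,1) | tMaxX 0.5487 tMaxY 3.1296 | tΔX 1.0353 tΔY 3.8637
    t=0.5487 [x] (2,1)
    t=1.5840 [x] (1,1)
    t=2.6192 [x] (0,1) — stop
  → r_4 = 2.6192
beam 5: φ=45°, α=240°
  cosα=-0.5000 sinα=-0.8660 | (3,1) | tMaxX 1.0600 tMaxY 0.9353 | tΔX 2.0000 tΔY 1.1547
    t=0.9353 [y] (3,0) — stop
  → r_5 = 0.9353
beam 6: φ=90°, α=285°
  cosα=0.2588 sinα=-0.9659 | (3,1) | tMaxX 1.8159 tMaxY 0.8386 | tΔX 3.8637 tΔY 1.0353
    t=0.8386 [y] (3,0) — stop
  → r_6 = 0.8386
beam 7: φ=135°, α=330°
  cosα=0.8660 sinα=-0.5000 | (3,1) | tMaxX 0.5427 tMaxY 1.6200 | tΔX 1.1547 tΔY 2.0000
    t=0.5427 [x] (4,1)
    t=1.6200 [y] (4,0) — stop
  → r_7 = 1.6200

ranges = [0.9400, 2.2673, 2.9214, 2.6192, 0.9353, 0.8386, 1.6200]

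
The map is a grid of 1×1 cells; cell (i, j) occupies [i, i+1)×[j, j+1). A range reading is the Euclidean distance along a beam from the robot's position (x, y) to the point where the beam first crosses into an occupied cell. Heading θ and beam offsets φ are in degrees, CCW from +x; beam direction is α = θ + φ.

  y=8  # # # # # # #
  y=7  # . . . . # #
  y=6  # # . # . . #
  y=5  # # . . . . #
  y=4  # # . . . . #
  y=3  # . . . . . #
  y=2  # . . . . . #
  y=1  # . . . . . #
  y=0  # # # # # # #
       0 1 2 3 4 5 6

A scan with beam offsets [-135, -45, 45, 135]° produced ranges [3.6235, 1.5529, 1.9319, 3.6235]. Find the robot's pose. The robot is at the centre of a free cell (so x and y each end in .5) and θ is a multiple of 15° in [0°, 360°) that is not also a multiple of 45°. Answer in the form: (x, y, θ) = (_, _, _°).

(x, y, θ) = (4.5, 4.5, 60°)

Enumerate (i+0.5, j+0.5, θ) over the 30 free cells and 16 admissible headings. For each, cast all 4 beams and compare to the given ranges.
  (1.5, 7.5, 285°): beam 1 = 0.5774 ≠ 3.6235 ✗
  (4.5, 7.5, 75°): beam 1 = 3.0000 ≠ 3.6235 ✗
  (2.5, 6.5, 240°): beam 1 = 1.5529 ≠ 3.6235 ✗
  …
  (4.5, 4.5, 60°): r_1=3.6235, r_2=1.5529, r_3=1.9319, r_4=3.6235 — all match ✓
Unique over the lattice → pose = (4.5, 4.5, 60°).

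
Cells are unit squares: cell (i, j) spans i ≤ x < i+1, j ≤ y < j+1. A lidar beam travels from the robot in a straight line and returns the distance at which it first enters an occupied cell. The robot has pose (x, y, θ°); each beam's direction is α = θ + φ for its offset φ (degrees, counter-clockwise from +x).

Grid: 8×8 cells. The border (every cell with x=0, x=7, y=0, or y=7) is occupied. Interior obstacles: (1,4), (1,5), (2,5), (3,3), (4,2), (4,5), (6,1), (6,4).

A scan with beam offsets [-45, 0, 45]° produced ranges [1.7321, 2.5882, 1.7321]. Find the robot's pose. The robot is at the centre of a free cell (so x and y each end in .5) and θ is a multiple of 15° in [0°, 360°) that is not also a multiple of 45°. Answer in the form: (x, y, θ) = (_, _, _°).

The pose lattice has 28·16 = 448 candidates. Test each by forward raycasting.
  (3.5, 5.5, 15°): beam 1 = 0.5774 ≠ 1.7321 ✗
  (2.5, 4.5, 150°): beam 1 = 0.5176 ≠ 1.7321 ✗
  (4.5, 3.5, 105°): beam 1 = 4.0415 ≠ 1.7321 ✗
  (4.5, 6.5, 165°): beam 1 = 0.5774 ≠ 1.7321 ✗
  …
  (2.5, 1.5, 105°): r_1=1.7321, r_2=2.5882, r_3=1.7321 — all match ✓
Only this pose fits every beam.

(x, y, θ) = (2.5, 1.5, 105°)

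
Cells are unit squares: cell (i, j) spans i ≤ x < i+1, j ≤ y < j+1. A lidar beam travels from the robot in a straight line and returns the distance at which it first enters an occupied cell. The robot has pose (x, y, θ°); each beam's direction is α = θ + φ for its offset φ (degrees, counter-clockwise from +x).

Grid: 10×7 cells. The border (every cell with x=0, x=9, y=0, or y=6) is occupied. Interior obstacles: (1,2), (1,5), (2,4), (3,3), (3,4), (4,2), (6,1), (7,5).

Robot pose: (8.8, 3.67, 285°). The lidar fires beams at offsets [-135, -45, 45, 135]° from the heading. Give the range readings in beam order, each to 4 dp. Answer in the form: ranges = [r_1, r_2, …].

beam 1: φ=-135°, α=150°
  cosα=-0.8660 sinα=0.5000 | (8,3) | tMaxX 0.9238 tMaxY 0.6600 | tΔX 1.1547 tΔY 2.0000
    t=0.6600 [y] (8,4)
    t=0.9238 [x] (7,4)
    t=2.0785 [x] (6,4)
    t=2.6600 [y] (6,5)
    t=3.2332 [x] (5,5)
    t=4.3879 [x] (4,5)
    t=4.6600 [y] (4,6) — stop
  → r_1 = 4.6600
beam 2: φ=-45°, α=240°
  cosα=-0.5000 sinα=-0.8660 | (8,3) | tMaxX 1.6000 tMaxY 0.7736 | tΔX 2.0000 tΔY 1.1547
    t=0.7736 [y] (8,2)
    t=1.6000 [x] (7,2)
    t=1.9283 [y] (7,1)
    t=3.0831 [y] (7,0) — stop
  → r_2 = 3.0831
beam 3: φ=45°, α=330°
  cosα=0.8660 sinα=-0.5000 | (8,3) | tMaxX 0.2309 tMaxY 1.3400 | tΔX 1.1547 tΔY 2.0000
    t=0.2309 [x] (9,3) — stop
  → r_3 = 0.2309
beam 4: φ=135°, α=60°
  cosα=0.5000 sinα=0.8660 | (8,3) | tMaxX 0.4000 tMaxY 0.3811 | tΔX 2.0000 tΔY 1.1547
    t=0.3811 [y] (8,4)
    t=0.4000 [x] (9,4) — stop
  → r_4 = 0.4000

ranges = [4.6600, 3.0831, 0.2309, 0.4000]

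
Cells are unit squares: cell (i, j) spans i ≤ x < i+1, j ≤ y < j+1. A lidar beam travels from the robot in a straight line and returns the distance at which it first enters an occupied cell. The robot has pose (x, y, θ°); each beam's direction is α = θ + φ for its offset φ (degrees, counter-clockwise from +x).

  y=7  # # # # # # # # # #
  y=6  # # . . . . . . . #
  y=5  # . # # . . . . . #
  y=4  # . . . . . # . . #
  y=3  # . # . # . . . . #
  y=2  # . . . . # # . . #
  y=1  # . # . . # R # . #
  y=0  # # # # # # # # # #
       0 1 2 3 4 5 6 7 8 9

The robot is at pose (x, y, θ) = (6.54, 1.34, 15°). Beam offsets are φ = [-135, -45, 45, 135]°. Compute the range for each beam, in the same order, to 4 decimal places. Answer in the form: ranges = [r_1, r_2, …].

beam 1: φ=-135°, α=240°
  d=(-0.5000,-0.8660)  start (6,1)  tX=1.0800 tY=0.3926  stride 1/|dx|=2.0000 1/|dy|=1.1547
    cross y-line → (6,0), t=0.3926 (wall)
  → r_1 = 0.3926
beam 2: φ=-45°, α=330°
  d=(0.8660,-0.5000)  start (6,1)  tX=0.5312 tY=0.6800  stride 1/|dx|=1.1547 1/|dy|=2.0000
    cross x-line → (7,1), t=0.5312 (wall)
  → r_2 = 0.5312
beam 3: φ=45°, α=60°
  d=(0.5000,0.8660)  start (6,1)  tX=0.9200 tY=0.7621  stride 1/|dx|=2.0000 1/|dy|=1.1547
    cross y-line → (6,2), t=0.7621 (wall)
  → r_3 = 0.7621
beam 4: φ=135°, α=150°
  d=(-0.8660,0.5000)  start (6,1)  tX=0.6235 tY=1.3200  stride 1/|dx|=1.1547 1/|dy|=2.0000
    cross x-line → (5,1), t=0.6235 (wall)
  → r_4 = 0.6235

ranges = [0.3926, 0.5312, 0.7621, 0.6235]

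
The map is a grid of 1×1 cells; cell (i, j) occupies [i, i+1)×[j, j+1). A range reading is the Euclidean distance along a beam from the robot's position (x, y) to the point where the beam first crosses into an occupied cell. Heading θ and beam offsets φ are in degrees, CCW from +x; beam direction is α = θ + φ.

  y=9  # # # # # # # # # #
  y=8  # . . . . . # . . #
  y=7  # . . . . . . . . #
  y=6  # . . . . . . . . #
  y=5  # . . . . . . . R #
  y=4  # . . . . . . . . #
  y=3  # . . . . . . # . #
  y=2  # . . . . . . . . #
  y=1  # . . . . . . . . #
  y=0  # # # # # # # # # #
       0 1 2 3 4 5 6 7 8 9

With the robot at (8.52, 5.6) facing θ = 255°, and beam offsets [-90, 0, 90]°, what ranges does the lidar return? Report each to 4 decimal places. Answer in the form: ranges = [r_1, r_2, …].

ranges = [7.7853, 2.0091, 0.4969]

beam 1: φ=-90°, α=165°
  d=(-0.9659,0.2588)  start (8,5)  tX=0.5383 tY=1.5455  stride 1/|dx|=1.0353 1/|dy|=3.8637
    cross x-line → (7,5), t=0.5383
    cross y-line → (7,6), t=1.5455
    cross x-line → (6,6), t=1.5736
    cross x-line → (5,6), t=2.6089
    cross x-line → (4,6), t=3.6442
    cross x-line → (3,6), t=4.6794
    cross y-line → (3,7), t=5.4092
    cross x-line → (2,7), t=5.7147
    cross x-line → (1,7), t=6.7500
    cross x-line → (0,7), t=7.7853 (wall)
  → r_1 = 7.7853
beam 2: φ=0°, α=255°
  d=(-0.2588,-0.9659)  start (8,5)  tX=2.0091 tY=0.6212  stride 1/|dx|=3.8637 1/|dy|=1.0353
    cross y-line → (8,4), t=0.6212
    cross y-line → (8,3), t=1.6564
    cross x-line → (7,3), t=2.0091 (wall)
  → r_2 = 2.0091
beam 3: φ=90°, α=345°
  d=(0.9659,-0.2588)  start (8,5)  tX=0.4969 tY=2.3182  stride 1/|dx|=1.0353 1/|dy|=3.8637
    cross x-line → (9,5), t=0.4969 (wall)
  → r_3 = 0.4969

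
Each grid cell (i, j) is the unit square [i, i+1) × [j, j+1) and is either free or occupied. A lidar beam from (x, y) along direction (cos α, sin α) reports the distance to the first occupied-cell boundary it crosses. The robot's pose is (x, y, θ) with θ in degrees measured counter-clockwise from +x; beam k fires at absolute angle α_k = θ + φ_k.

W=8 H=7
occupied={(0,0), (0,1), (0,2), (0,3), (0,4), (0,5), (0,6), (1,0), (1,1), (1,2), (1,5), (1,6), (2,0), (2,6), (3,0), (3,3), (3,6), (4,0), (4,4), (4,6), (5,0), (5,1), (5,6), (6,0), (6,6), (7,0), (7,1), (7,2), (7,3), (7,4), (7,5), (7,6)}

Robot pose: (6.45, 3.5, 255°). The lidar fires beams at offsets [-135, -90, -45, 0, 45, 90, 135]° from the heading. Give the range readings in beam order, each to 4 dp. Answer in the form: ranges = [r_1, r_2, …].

beam 1: φ=-135°, α=120°
  d=(-0.5000,0.8660)  start (6,3)  tX=0.9000 tY=0.5774  stride 1/|dx|=2.0000 1/|dy|=1.1547
    cross y-line → (6,4), t=0.5774
    cross x-line → (5,4), t=0.9000
    cross y-line → (5,5), t=1.7321
    cross y-line → (5,6), t=2.8868 (wall)
  → r_1 = 2.8868
beam 2: φ=-90°, α=165°
  d=(-0.9659,0.2588)  start (6,3)  tX=0.4659 tY=1.9319  stride 1/|dx|=1.0353 1/|dy|=3.8637
    cross x-line → (5,3), t=0.4659
    cross x-line → (4,3), t=1.5012
    cross y-line → (4,4), t=1.9319 (wall)
  → r_2 = 1.9319
beam 3: φ=-45°, α=210°
  d=(-0.8660,-0.5000)  start (6,3)  tX=0.5196 tY=1.0000  stride 1/|dx|=1.1547 1/|dy|=2.0000
    cross x-line → (5,3), t=0.5196
    cross y-line → (5,2), t=1.0000
    cross x-line → (4,2), t=1.6743
    cross x-line → (3,2), t=2.8290
    cross y-line → (3,1), t=3.0000
    cross x-line → (2,1), t=3.9837
    cross y-line → (2,0), t=5.0000 (wall)
  → r_3 = 5.0000
beam 4: φ=0°, α=255°
  d=(-0.2588,-0.9659)  start (6,3)  tX=1.7387 tY=0.5176  stride 1/|dx|=3.8637 1/|dy|=1.0353
    cross y-line → (6,2), t=0.5176
    cross y-line → (6,1), t=1.5529
    cross x-line → (5,1), t=1.7387 (wall)
  → r_4 = 1.7387
beam 5: φ=45°, α=300°
  d=(0.5000,-0.8660)  start (6,3)  tX=1.1000 tY=0.5774  stride 1/|dx|=2.0000 1/|dy|=1.1547
    cross y-line → (6,2), t=0.5774
    cross x-line → (7,2), t=1.1000 (wall)
  → r_5 = 1.1000
beam 6: φ=90°, α=345°
  d=(0.9659,-0.2588)  start (6,3)  tX=0.5694 tY=1.9319  stride 1/|dx|=1.0353 1/|dy|=3.8637
    cross x-line → (7,3), t=0.5694 (wall)
  → r_6 = 0.5694
beam 7: φ=135°, α=30°
  d=(0.8660,0.5000)  start (6,3)  tX=0.6351 tY=1.0000  stride 1/|dx|=1.1547 1/|dy|=2.0000
    cross x-line → (7,3), t=0.6351 (wall)
  → r_7 = 0.6351

ranges = [2.8868, 1.9319, 5.0000, 1.7387, 1.1000, 0.5694, 0.6351]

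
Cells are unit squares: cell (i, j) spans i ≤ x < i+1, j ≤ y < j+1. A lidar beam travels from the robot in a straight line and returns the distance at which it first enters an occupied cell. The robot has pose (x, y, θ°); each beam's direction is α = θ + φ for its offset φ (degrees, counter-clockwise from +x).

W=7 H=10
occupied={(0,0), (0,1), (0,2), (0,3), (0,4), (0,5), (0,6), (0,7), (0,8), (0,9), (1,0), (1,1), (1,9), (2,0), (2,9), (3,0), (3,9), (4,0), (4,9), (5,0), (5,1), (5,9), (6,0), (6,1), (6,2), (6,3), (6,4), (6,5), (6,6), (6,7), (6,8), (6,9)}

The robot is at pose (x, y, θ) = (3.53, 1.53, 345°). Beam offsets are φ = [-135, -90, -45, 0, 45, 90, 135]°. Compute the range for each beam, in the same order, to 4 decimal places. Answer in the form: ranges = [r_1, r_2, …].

beam 1: φ=-135°, α=210°
  dir = (cos 210°, sin 210°) = (-0.8660, -0.5000); from cell (3,1)
  next x-line at t=0.6120, next y-line at t=1.0600; Δt_x=1.1547, Δt_y=2.0000
    x: enter (2,1) at t=0.6120
    y: enter (2,0) at t=1.0600 ← occupied
  → r_1 = 1.0600
beam 2: φ=-90°, α=255°
  dir = (cos 255°, sin 255°) = (-0.2588, -0.9659); from cell (3,1)
  next x-line at t=2.0478, next y-line at t=0.5487; Δt_x=3.8637, Δt_y=1.0353
    y: enter (3,0) at t=0.5487 ← occupied
  → r_2 = 0.5487
beam 3: φ=-45°, α=300°
  dir = (cos 300°, sin 300°) = (0.5000, -0.8660); from cell (3,1)
  next x-line at t=0.9400, next y-line at t=0.6120; Δt_x=2.0000, Δt_y=1.1547
    y: enter (3,0) at t=0.6120 ← occupied
  → r_3 = 0.6120
beam 4: φ=0°, α=345°
  dir = (cos 345°, sin 345°) = (0.9659, -0.2588); from cell (3,1)
  next x-line at t=0.4866, next y-line at t=2.0478; Δt_x=1.0353, Δt_y=3.8637
    x: enter (4,1) at t=0.4866
    x: enter (5,1) at t=1.5219 ← occupied
  → r_4 = 1.5219
beam 5: φ=45°, α=30°
  dir = (cos 30°, sin 30°) = (0.8660, 0.5000); from cell (3,1)
  next x-line at t=0.5427, next y-line at t=0.9400; Δt_x=1.1547, Δt_y=2.0000
    x: enter (4,1) at t=0.5427
    y: enter (4,2) at t=0.9400
    x: enter (5,2) at t=1.6974
    x: enter (6,2) at t=2.8521 ← occupied
  → r_5 = 2.8521
beam 6: φ=90°, α=75°
  dir = (cos 75°, sin 75°) = (0.2588, 0.9659); from cell (3,1)
  next x-line at t=1.8159, next y-line at t=0.4866; Δt_x=3.8637, Δt_y=1.0353
    y: enter (3,2) at t=0.4866
    y: enter (3,3) at t=1.5219
    x: enter (4,3) at t=1.8159
    y: enter (4,4) at t=2.5571
    y: enter (4,5) at t=3.5924
    y: enter (4,6) at t=4.6277
    y: enter (4,7) at t=5.6630
    x: enter (5,7) at t=5.6796
    y: enter (5,8) at t=6.6982
    y: enter (5,9) at t=7.7335 ← occupied
  → r_6 = 7.7335
beam 7: φ=135°, α=120°
  dir = (cos 120°, sin 120°) = (-0.5000, 0.8660); from cell (3,1)
  next x-line at t=1.0600, next y-line at t=0.5427; Δt_x=2.0000, Δt_y=1.1547
    y: enter (3,2) at t=0.5427
    x: enter (2,2) at t=1.0600
    y: enter (2,3) at t=1.6974
    y: enter (2,4) at t=2.8521
    x: enter (1,4) at t=3.0600
    y: enter (1,5) at t=4.0068
    x: enter (0,5) at t=5.0600 ← occupied
  → r_7 = 5.0600

ranges = [1.0600, 0.5487, 0.6120, 1.5219, 2.8521, 7.7335, 5.0600]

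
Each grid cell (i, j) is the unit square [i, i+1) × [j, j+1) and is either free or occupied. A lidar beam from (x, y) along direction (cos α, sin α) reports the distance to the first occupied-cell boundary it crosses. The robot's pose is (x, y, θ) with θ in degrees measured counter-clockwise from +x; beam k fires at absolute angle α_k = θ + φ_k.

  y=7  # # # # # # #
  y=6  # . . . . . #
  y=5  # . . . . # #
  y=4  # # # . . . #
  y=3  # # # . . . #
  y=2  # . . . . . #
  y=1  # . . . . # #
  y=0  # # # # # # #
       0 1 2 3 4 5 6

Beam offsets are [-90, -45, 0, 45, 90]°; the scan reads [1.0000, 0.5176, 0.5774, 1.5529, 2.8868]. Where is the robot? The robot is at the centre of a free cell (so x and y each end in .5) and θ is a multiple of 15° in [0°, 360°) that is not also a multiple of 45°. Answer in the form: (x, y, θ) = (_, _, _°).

Candidates: 24 free-cell centres × 16 headings = 384 poses. Raycast each; keep the one whose scan matches to 4 dp.
  (5.5, 3.5, 285°): beam 1 = 4.6587 ≠ 1.0000 ✗
  (3.5, 2.5, 240°): beam 2 = 2.5882 ≠ 0.5176 ✗
  (4.5, 4.5, 150°): beam 2 = 2.5882 ≠ 0.5176 ✗
  (4.5, 5.5, 60°): beam 1 = 0.5774 ≠ 1.0000 ✗
  …
  (3.5, 1.5, 300°): r_1=1.0000, r_2=0.5176, r_3=0.5774, r_4=1.5529, r_5=2.8868 — all match ✓
Only this pose fits every beam.

(x, y, θ) = (3.5, 1.5, 300°)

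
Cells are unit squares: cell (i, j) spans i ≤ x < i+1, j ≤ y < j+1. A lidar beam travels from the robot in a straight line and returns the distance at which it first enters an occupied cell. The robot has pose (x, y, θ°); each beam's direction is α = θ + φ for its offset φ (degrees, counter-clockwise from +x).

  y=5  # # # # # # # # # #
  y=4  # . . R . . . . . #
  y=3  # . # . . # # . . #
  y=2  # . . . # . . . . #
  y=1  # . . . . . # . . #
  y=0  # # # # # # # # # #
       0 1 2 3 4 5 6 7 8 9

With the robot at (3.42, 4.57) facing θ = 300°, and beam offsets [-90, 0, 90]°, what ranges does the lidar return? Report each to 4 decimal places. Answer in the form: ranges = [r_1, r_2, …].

ranges = [1.1400, 1.8129, 0.8600]

beam 1: φ=-90°, α=210°
  cosα=-0.8660 sinα=-0.5000 | (3,4) | tMaxX 0.4850 tMaxY 1.1400 | tΔX 1.1547 tΔY 2.0000
    t=0.4850 [x] (2,4)
    t=1.1400 [y] (2,3) — stop
  → r_1 = 1.1400
beam 2: φ=0°, α=300°
  cosα=0.5000 sinα=-0.8660 | (3,4) | tMaxX 1.1600 tMaxY 0.6582 | tΔX 2.0000 tΔY 1.1547
    t=0.6582 [y] (3,3)
    t=1.1600 [x] (4,3)
    t=1.8129 [y] (4,2) — stop
  → r_2 = 1.8129
beam 3: φ=90°, α=30°
  cosα=0.8660 sinα=0.5000 | (3,4) | tMaxX 0.6697 tMaxY 0.8600 | tΔX 1.1547 tΔY 2.0000
    t=0.6697 [x] (4,4)
    t=0.8600 [y] (4,5) — stop
  → r_3 = 0.8600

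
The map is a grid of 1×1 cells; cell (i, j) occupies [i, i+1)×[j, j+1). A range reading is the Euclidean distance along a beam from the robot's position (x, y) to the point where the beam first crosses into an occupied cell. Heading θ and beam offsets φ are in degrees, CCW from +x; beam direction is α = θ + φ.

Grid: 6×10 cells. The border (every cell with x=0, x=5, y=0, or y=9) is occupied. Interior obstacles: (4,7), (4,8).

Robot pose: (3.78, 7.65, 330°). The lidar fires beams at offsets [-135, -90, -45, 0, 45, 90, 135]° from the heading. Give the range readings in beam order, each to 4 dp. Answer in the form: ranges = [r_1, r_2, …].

beam 1: φ=-135°, α=195°
  dir = (cos 195°, sin 195°) = (-0.9659, -0.2588); from cell (3,7)
  next x-line at t=0.8075, next y-line at t=2.5114; Δt_x=1.0353, Δt_y=3.8637
    x: enter (2,7) at t=0.8075
    x: enter (1,7) at t=1.8428
    y: enter (1,6) at t=2.5114
    x: enter (0,6) at t=2.8781 ← occupied
  → r_1 = 2.8781
beam 2: φ=-90°, α=240°
  dir = (cos 240°, sin 240°) = (-0.5000, -0.8660); from cell (3,7)
  next x-line at t=1.5600, next y-line at t=0.7506; Δt_x=2.0000, Δt_y=1.1547
    y: enter (3,6) at t=0.7506
    x: enter (2,6) at t=1.5600
    y: enter (2,5) at t=1.9053
    y: enter (2,4) at t=3.0600
    x: enter (1,4) at t=3.5600
    y: enter (1,3) at t=4.2147
    y: enter (1,2) at t=5.3694
    x: enter (0,2) at t=5.5600 ← occupied
  → r_2 = 5.5600
beam 3: φ=-45°, α=285°
  dir = (cos 285°, sin 285°) = (0.2588, -0.9659); from cell (3,7)
  next x-line at t=0.8500, next y-line at t=0.6729; Δt_x=3.8637, Δt_y=1.0353
    y: enter (3,6) at t=0.6729
    x: enter (4,6) at t=0.8500
    y: enter (4,5) at t=1.7082
    y: enter (4,4) at t=2.7435
    y: enter (4,3) at t=3.7788
    x: enter (5,3) at t=4.7137 ← occupied
  → r_3 = 4.7137
beam 4: φ=0°, α=330°
  dir = (cos 330°, sin 330°) = (0.8660, -0.5000); from cell (3,7)
  next x-line at t=0.2540, next y-line at t=1.3000; Δt_x=1.1547, Δt_y=2.0000
    x: enter (4,7) at t=0.2540 ← occupied
  → r_4 = 0.2540
beam 5: φ=45°, α=15°
  dir = (cos 15°, sin 15°) = (0.9659, 0.2588); from cell (3,7)
  next x-line at t=0.2278, next y-line at t=1.3523; Δt_x=1.0353, Δt_y=3.8637
    x: enter (4,7) at t=0.2278 ← occupied
  → r_5 = 0.2278
beam 6: φ=90°, α=60°
  dir = (cos 60°, sin 60°) = (0.5000, 0.8660); from cell (3,7)
  next x-line at t=0.4400, next y-line at t=0.4041; Δt_x=2.0000, Δt_y=1.1547
    y: enter (3,8) at t=0.4041
    x: enter (4,8) at t=0.4400 ← occupied
  → r_6 = 0.4400
beam 7: φ=135°, α=105°
  dir = (cos 105°, sin 105°) = (-0.2588, 0.9659); from cell (3,7)
  next x-line at t=3.0137, next y-line at t=0.3623; Δt_x=3.8637, Δt_y=1.0353
    y: enter (3,8) at t=0.3623
    y: enter (3,9) at t=1.3976 ← occupied
  → r_7 = 1.3976

ranges = [2.8781, 5.5600, 4.7137, 0.2540, 0.2278, 0.4400, 1.3976]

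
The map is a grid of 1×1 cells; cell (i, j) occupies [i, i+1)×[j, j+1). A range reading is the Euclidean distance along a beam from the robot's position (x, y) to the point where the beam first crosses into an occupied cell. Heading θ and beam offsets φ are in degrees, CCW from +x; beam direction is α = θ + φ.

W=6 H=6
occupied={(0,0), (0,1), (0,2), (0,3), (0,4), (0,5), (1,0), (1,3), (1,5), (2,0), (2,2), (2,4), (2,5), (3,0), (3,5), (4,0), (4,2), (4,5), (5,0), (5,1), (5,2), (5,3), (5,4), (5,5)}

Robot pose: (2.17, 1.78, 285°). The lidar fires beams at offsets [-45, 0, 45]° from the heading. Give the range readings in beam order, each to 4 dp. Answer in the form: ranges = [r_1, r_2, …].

ranges = [0.9007, 0.8075, 1.5600]

beam 1: φ=-45°, α=240°
  d=(-0.5000,-0.8660)  start (2,1)  tX=0.3400 tY=0.9007  stride 1/|dx|=2.0000 1/|dy|=1.1547
    cross x-line → (1,1), t=0.3400
    cross y-line → (1,0), t=0.9007 (wall)
  → r_1 = 0.9007
beam 2: φ=0°, α=285°
  d=(0.2588,-0.9659)  start (2,1)  tX=3.2069 tY=0.8075  stride 1/|dx|=3.8637 1/|dy|=1.0353
    cross y-line → (2,0), t=0.8075 (wall)
  → r_2 = 0.8075
beam 3: φ=45°, α=330°
  d=(0.8660,-0.5000)  start (2,1)  tX=0.9584 tY=1.5600  stride 1/|dx|=1.1547 1/|dy|=2.0000
    cross x-line → (3,1), t=0.9584
    cross y-line → (3,0), t=1.5600 (wall)
  → r_3 = 1.5600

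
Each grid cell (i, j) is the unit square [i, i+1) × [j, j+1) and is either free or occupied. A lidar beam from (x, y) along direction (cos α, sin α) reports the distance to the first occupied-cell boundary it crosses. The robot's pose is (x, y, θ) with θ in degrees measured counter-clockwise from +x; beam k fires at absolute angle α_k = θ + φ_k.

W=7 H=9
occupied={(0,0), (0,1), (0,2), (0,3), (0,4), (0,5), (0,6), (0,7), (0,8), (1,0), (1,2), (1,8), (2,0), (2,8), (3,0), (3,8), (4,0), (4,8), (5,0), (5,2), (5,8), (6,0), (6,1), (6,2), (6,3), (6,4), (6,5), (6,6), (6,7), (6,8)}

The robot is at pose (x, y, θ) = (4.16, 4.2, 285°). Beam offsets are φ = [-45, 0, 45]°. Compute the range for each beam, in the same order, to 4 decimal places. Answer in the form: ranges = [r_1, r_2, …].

beam 1: φ=-45°, α=240°
  cosα=-0.5000 sinα=-0.8660 | (4,4) | tMaxX 0.3200 tMaxY 0.2309 | tΔX 2.0000 tΔY 1.1547
    t=0.2309 [y] (4,3)
    t=0.3200 [x] (3,3)
    t=1.3856 [y] (3,2)
    t=2.3200 [x] (2,2)
    t=2.5403 [y] (2,1)
    t=3.6950 [y] (2,0) — stop
  → r_1 = 3.6950
beam 2: φ=0°, α=285°
  cosα=0.2588 sinα=-0.9659 | (4,4) | tMaxX 3.2455 tMaxY 0.2071 | tΔX 3.8637 tΔY 1.0353
    t=0.2071 [y] (4,3)
    t=1.2423 [y] (4,2)
    t=2.2776 [y] (4,1)
    t=3.2455 [x] (5,1)
    t=3.3129 [y] (5,0) — stop
  → r_2 = 3.3129
beam 3: φ=45°, α=330°
  cosα=0.8660 sinα=-0.5000 | (4,4) | tMaxX 0.9699 tMaxY 0.4000 | tΔX 1.1547 tΔY 2.0000
    t=0.4000 [y] (4,3)
    t=0.9699 [x] (5,3)
    t=2.1246 [x] (6,3) — stop
  → r_3 = 2.1246

ranges = [3.6950, 3.3129, 2.1246]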